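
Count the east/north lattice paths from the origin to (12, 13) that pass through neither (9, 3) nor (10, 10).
Number of paths = 3307420

Inclusion–exclusion. Total paths: C(25, 12) = 5200300. Through P₁: C(12, 9)·C(13, 3) = 62920. Through P₂: C(20, 10)·C(5, 2) = 1847560. Since P₁ is strictly southwest of P₂, a monotone path through both must visit P₁ then P₂; paths through both = C(12, 9)·C(8, 1)·C(5, 2) = 17600. Avoid both = 5200300 − 62920 − 1847560 + 17600 = 3307420.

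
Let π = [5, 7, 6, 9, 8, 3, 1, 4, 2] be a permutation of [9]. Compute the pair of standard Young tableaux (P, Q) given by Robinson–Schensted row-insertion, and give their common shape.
P = [1, 2, 8] / [3, 4] / [5, 6] / [7, 9];  Q = [1, 2, 4] / [3, 5] / [6, 8] / [7, 9];  common shape = (3, 2, 2, 2)

Row-insert the values π_1, π_2, … into P one at a time, bumping the leftmost entry strictly greater than the inserted value down to the next row. The recording tableau Q records, in position (i, j), the step at which that cell was added to P.
  Insert 5 (step 1): P = [5];  Q = [1]
  Insert 7 (step 2): P = [5, 7];  Q = [1, 2]
  Insert 6 (step 3): P = [5, 6] / [7];  Q = [1, 2] / [3]
  Insert 9 (step 4): P = [5, 6, 9] / [7];  Q = [1, 2, 4] / [3]
  Insert 8 (step 5): P = [5, 6, 8] / [7, 9];  Q = [1, 2, 4] / [3, 5]
  Insert 3 (step 6): P = [3, 6, 8] / [5, 9] / [7];  Q = [1, 2, 4] / [3, 5] / [6]
  Insert 1 (step 7): P = [1, 6, 8] / [3, 9] / [5] / [7];  Q = [1, 2, 4] / [3, 5] / [6] / [7]
  Insert 4 (step 8): P = [1, 4, 8] / [3, 6] / [5, 9] / [7];  Q = [1, 2, 4] / [3, 5] / [6, 8] / [7]
  Insert 2 (step 9): P = [1, 2, 8] / [3, 4] / [5, 6] / [7, 9];  Q = [1, 2, 4] / [3, 5] / [6, 8] / [7, 9]
Final shape: (3, 2, 2, 2).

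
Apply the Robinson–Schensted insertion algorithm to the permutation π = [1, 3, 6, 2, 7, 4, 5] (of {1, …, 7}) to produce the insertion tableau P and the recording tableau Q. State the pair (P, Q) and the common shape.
P = [1, 2, 4, 5] / [3, 6, 7];  Q = [1, 2, 3, 5] / [4, 6, 7];  common shape = (4, 3)

Row-insert the values π_1, π_2, … into P one at a time, bumping the leftmost entry strictly greater than the inserted value down to the next row. The recording tableau Q records, in position (i, j), the step at which that cell was added to P.
  Insert 1 (step 1): P = [1];  Q = [1]
  Insert 3 (step 2): P = [1, 3];  Q = [1, 2]
  Insert 6 (step 3): P = [1, 3, 6];  Q = [1, 2, 3]
  Insert 2 (step 4): P = [1, 2, 6] / [3];  Q = [1, 2, 3] / [4]
  Insert 7 (step 5): P = [1, 2, 6, 7] / [3];  Q = [1, 2, 3, 5] / [4]
  Insert 4 (step 6): P = [1, 2, 4, 7] / [3, 6];  Q = [1, 2, 3, 5] / [4, 6]
  Insert 5 (step 7): P = [1, 2, 4, 5] / [3, 6, 7];  Q = [1, 2, 3, 5] / [4, 6, 7]
Final shape: (4, 3).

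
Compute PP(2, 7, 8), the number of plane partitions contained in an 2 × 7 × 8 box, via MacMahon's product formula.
PP(2, 7, 8) = 9202050

Evaluate the triple product over i = 1..2, j = 1..7, k = 1..8. The factors are (2/1) · (3/2) · (4/3) · (5/4) · (6/5) · (7/6) · (8/7) · (9/8) · … (112 factors total). The numerators and denominators telescope so the product is an integer; carrying out the multiplication exactly gives PP(2, 7, 8) = 9202050.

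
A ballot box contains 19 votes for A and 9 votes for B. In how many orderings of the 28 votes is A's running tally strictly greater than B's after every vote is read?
Strict-lead orderings = 2466750

Total orderings of the 28 votes with 19 for A: C(28, 19) = 6906900. By the Bertrand ballot formula (Cycle Lemma / reflection principle), the number of orderings in which A is strictly ahead of B throughout is (p − q)/(p + q) · C(p + q, p) = (19 − 9)/(19 + 9) · 6906900 = 2466750.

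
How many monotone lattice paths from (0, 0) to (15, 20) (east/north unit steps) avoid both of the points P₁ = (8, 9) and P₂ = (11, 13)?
Number of paths = 1931354700

Inclusion–exclusion. Total paths: C(35, 15) = 3247943160. Through P₁: C(17, 8)·C(18, 7) = 773641440. Through P₂: C(24, 11)·C(11, 4) = 823727520. Since P₁ is strictly southwest of P₂, a monotone path through both must visit P₁ then P₂; paths through both = C(17, 8)·C(7, 3)·C(11, 4) = 280780500. Avoid both = 3247943160 − 773641440 − 823727520 + 280780500 = 1931354700.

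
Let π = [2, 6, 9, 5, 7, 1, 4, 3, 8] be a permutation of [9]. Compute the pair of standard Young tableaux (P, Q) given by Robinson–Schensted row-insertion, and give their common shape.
P = [1, 3, 7, 8] / [2, 4] / [5, 9] / [6];  Q = [1, 2, 3, 9] / [4, 5] / [6, 7] / [8];  common shape = (4, 2, 2, 1)

Row-insert the values π_1, π_2, … into P one at a time, bumping the leftmost entry strictly greater than the inserted value down to the next row. The recording tableau Q records, in position (i, j), the step at which that cell was added to P.
  Insert 2 (step 1): P = [2];  Q = [1]
  Insert 6 (step 2): P = [2, 6];  Q = [1, 2]
  Insert 9 (step 3): P = [2, 6, 9];  Q = [1, 2, 3]
  Insert 5 (step 4): P = [2, 5, 9] / [6];  Q = [1, 2, 3] / [4]
  Insert 7 (step 5): P = [2, 5, 7] / [6, 9];  Q = [1, 2, 3] / [4, 5]
  Insert 1 (step 6): P = [1, 5, 7] / [2, 9] / [6];  Q = [1, 2, 3] / [4, 5] / [6]
  Insert 4 (step 7): P = [1, 4, 7] / [2, 5] / [6, 9];  Q = [1, 2, 3] / [4, 5] / [6, 7]
  Insert 3 (step 8): P = [1, 3, 7] / [2, 4] / [5, 9] / [6];  Q = [1, 2, 3] / [4, 5] / [6, 7] / [8]
  Insert 8 (step 9): P = [1, 3, 7, 8] / [2, 4] / [5, 9] / [6];  Q = [1, 2, 3, 9] / [4, 5] / [6, 7] / [8]
Final shape: (4, 2, 2, 1).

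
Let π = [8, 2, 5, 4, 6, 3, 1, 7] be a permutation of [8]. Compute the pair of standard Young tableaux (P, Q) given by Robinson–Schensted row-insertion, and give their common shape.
P = [1, 3, 6, 7] / [2] / [4] / [5] / [8];  Q = [1, 3, 5, 8] / [2] / [4] / [6] / [7];  common shape = (4, 1, 1, 1, 1)

Row-insert the values π_1, π_2, … into P one at a time, bumping the leftmost entry strictly greater than the inserted value down to the next row. The recording tableau Q records, in position (i, j), the step at which that cell was added to P.
  Insert 8 (step 1): P = [8];  Q = [1]
  Insert 2 (step 2): P = [2] / [8];  Q = [1] / [2]
  Insert 5 (step 3): P = [2, 5] / [8];  Q = [1, 3] / [2]
  Insert 4 (step 4): P = [2, 4] / [5] / [8];  Q = [1, 3] / [2] / [4]
  Insert 6 (step 5): P = [2, 4, 6] / [5] / [8];  Q = [1, 3, 5] / [2] / [4]
  Insert 3 (step 6): P = [2, 3, 6] / [4] / [5] / [8];  Q = [1, 3, 5] / [2] / [4] / [6]
  Insert 1 (step 7): P = [1, 3, 6] / [2] / [4] / [5] / [8];  Q = [1, 3, 5] / [2] / [4] / [6] / [7]
  Insert 7 (step 8): P = [1, 3, 6, 7] / [2] / [4] / [5] / [8];  Q = [1, 3, 5, 8] / [2] / [4] / [6] / [7]
Final shape: (4, 1, 1, 1, 1).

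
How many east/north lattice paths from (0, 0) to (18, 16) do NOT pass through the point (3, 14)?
Number of paths = 2203868950

Total paths from (0, 0) to (18, 16): C(34, 18) = 2203961430. Paths through (3, 14): (paths (0, 0) → (3, 14)) × (paths (3, 14) → (18, 16)) = C(17, 3) · C(17, 15) = 680 · 136 = 92480. Avoidance count = 2203961430 − 92480 = 2203868950.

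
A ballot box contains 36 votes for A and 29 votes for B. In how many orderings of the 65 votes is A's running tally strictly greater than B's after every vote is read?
Strict-lead orderings = 270048001755057904

Total orderings of the 65 votes with 36 for A: C(65, 36) = 2507588587725537680. By the Bertrand ballot formula (Cycle Lemma / reflection principle), the number of orderings in which A is strictly ahead of B throughout is (p − q)/(p + q) · C(p + q, p) = (36 − 29)/(36 + 29) · 2507588587725537680 = 270048001755057904.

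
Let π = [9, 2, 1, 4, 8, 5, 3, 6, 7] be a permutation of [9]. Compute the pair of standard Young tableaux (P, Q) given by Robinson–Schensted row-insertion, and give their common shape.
P = [1, 3, 5, 6, 7] / [2, 4] / [8] / [9];  Q = [1, 4, 5, 8, 9] / [2, 6] / [3] / [7];  common shape = (5, 2, 1, 1)

Row-insert the values π_1, π_2, … into P one at a time, bumping the leftmost entry strictly greater than the inserted value down to the next row. The recording tableau Q records, in position (i, j), the step at which that cell was added to P.
  Insert 9 (step 1): P = [9];  Q = [1]
  Insert 2 (step 2): P = [2] / [9];  Q = [1] / [2]
  Insert 1 (step 3): P = [1] / [2] / [9];  Q = [1] / [2] / [3]
  Insert 4 (step 4): P = [1, 4] / [2] / [9];  Q = [1, 4] / [2] / [3]
  Insert 8 (step 5): P = [1, 4, 8] / [2] / [9];  Q = [1, 4, 5] / [2] / [3]
  Insert 5 (step 6): P = [1, 4, 5] / [2, 8] / [9];  Q = [1, 4, 5] / [2, 6] / [3]
  Insert 3 (step 7): P = [1, 3, 5] / [2, 4] / [8] / [9];  Q = [1, 4, 5] / [2, 6] / [3] / [7]
  Insert 6 (step 8): P = [1, 3, 5, 6] / [2, 4] / [8] / [9];  Q = [1, 4, 5, 8] / [2, 6] / [3] / [7]
  Insert 7 (step 9): P = [1, 3, 5, 6, 7] / [2, 4] / [8] / [9];  Q = [1, 4, 5, 8, 9] / [2, 6] / [3] / [7]
Final shape: (5, 2, 1, 1).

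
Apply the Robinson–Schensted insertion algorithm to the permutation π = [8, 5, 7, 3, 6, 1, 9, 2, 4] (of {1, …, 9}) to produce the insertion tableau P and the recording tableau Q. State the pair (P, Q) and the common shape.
P = [1, 2, 4] / [3, 6, 9] / [5, 7] / [8];  Q = [1, 3, 7] / [2, 5, 9] / [4, 8] / [6];  common shape = (3, 3, 2, 1)

Row-insert the values π_1, π_2, … into P one at a time, bumping the leftmost entry strictly greater than the inserted value down to the next row. The recording tableau Q records, in position (i, j), the step at which that cell was added to P.
  Insert 8 (step 1): P = [8];  Q = [1]
  Insert 5 (step 2): P = [5] / [8];  Q = [1] / [2]
  Insert 7 (step 3): P = [5, 7] / [8];  Q = [1, 3] / [2]
  Insert 3 (step 4): P = [3, 7] / [5] / [8];  Q = [1, 3] / [2] / [4]
  Insert 6 (step 5): P = [3, 6] / [5, 7] / [8];  Q = [1, 3] / [2, 5] / [4]
  Insert 1 (step 6): P = [1, 6] / [3, 7] / [5] / [8];  Q = [1, 3] / [2, 5] / [4] / [6]
  Insert 9 (step 7): P = [1, 6, 9] / [3, 7] / [5] / [8];  Q = [1, 3, 7] / [2, 5] / [4] / [6]
  Insert 2 (step 8): P = [1, 2, 9] / [3, 6] / [5, 7] / [8];  Q = [1, 3, 7] / [2, 5] / [4, 8] / [6]
  Insert 4 (step 9): P = [1, 2, 4] / [3, 6, 9] / [5, 7] / [8];  Q = [1, 3, 7] / [2, 5, 9] / [4, 8] / [6]
Final shape: (3, 3, 2, 1).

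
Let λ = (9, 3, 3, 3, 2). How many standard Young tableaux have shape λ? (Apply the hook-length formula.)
# SYT of shape (9, 3, 3, 3, 2) = 25069968

Hook-length formula: f^λ = n! / Π hook(c), product over all cells c of the Young diagram. For λ = (9, 3, 3, 3, 2), n = 20 boxes. Hook lengths by row (left-to-right, top-to-bottom): [13, 12, 10, 6, 5, 4, 3, 2, 1]; [6, 5, 3]; [5, 4, 2]; [4, 3, 1]; [2, 1]. Product of hooks = 97044480000. So f^λ = 20! / 97044480000 = 2432902008176640000 / 97044480000 = 25069968.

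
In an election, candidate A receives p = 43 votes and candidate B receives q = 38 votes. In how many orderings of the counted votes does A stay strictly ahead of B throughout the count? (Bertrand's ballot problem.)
Strict-lead orderings = 11324801179267241666000

Total orderings of the 81 votes with 43 for A: C(81, 43) = 183461779104129314989200. By the Bertrand ballot formula (Cycle Lemma / reflection principle), the number of orderings in which A is strictly ahead of B throughout is (p − q)/(p + q) · C(p + q, p) = (43 − 38)/(43 + 38) · 183461779104129314989200 = 11324801179267241666000.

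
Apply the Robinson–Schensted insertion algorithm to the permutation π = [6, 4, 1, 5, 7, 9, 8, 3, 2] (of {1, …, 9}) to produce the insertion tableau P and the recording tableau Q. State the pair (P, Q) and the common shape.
P = [1, 2, 7, 8] / [3, 5] / [4, 9] / [6];  Q = [1, 4, 5, 6] / [2, 7] / [3, 8] / [9];  common shape = (4, 2, 2, 1)

Row-insert the values π_1, π_2, … into P one at a time, bumping the leftmost entry strictly greater than the inserted value down to the next row. The recording tableau Q records, in position (i, j), the step at which that cell was added to P.
  Insert 6 (step 1): P = [6];  Q = [1]
  Insert 4 (step 2): P = [4] / [6];  Q = [1] / [2]
  Insert 1 (step 3): P = [1] / [4] / [6];  Q = [1] / [2] / [3]
  Insert 5 (step 4): P = [1, 5] / [4] / [6];  Q = [1, 4] / [2] / [3]
  Insert 7 (step 5): P = [1, 5, 7] / [4] / [6];  Q = [1, 4, 5] / [2] / [3]
  Insert 9 (step 6): P = [1, 5, 7, 9] / [4] / [6];  Q = [1, 4, 5, 6] / [2] / [3]
  Insert 8 (step 7): P = [1, 5, 7, 8] / [4, 9] / [6];  Q = [1, 4, 5, 6] / [2, 7] / [3]
  Insert 3 (step 8): P = [1, 3, 7, 8] / [4, 5] / [6, 9];  Q = [1, 4, 5, 6] / [2, 7] / [3, 8]
  Insert 2 (step 9): P = [1, 2, 7, 8] / [3, 5] / [4, 9] / [6];  Q = [1, 4, 5, 6] / [2, 7] / [3, 8] / [9]
Final shape: (4, 2, 2, 1).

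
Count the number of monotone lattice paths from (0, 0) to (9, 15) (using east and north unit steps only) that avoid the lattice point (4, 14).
Number of paths = 1289144

Total paths from (0, 0) to (9, 15): C(24, 9) = 1307504. Paths through (4, 14): (paths (0, 0) → (4, 14)) × (paths (4, 14) → (9, 15)) = C(18, 4) · C(6, 5) = 3060 · 6 = 18360. Avoidance count = 1307504 − 18360 = 1289144.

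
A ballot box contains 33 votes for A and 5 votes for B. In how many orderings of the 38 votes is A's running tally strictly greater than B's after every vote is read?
Strict-lead orderings = 369852

Total orderings of the 38 votes with 33 for A: C(38, 33) = 501942. By the Bertrand ballot formula (Cycle Lemma / reflection principle), the number of orderings in which A is strictly ahead of B throughout is (p − q)/(p + q) · C(p + q, p) = (33 − 5)/(33 + 5) · 501942 = 369852.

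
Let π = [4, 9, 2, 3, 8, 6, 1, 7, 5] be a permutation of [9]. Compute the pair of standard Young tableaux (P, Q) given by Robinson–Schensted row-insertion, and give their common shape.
P = [1, 3, 5, 7] / [2, 6] / [4, 8] / [9];  Q = [1, 2, 5, 8] / [3, 4] / [6, 9] / [7];  common shape = (4, 2, 2, 1)

Row-insert the values π_1, π_2, … into P one at a time, bumping the leftmost entry strictly greater than the inserted value down to the next row. The recording tableau Q records, in position (i, j), the step at which that cell was added to P.
  Insert 4 (step 1): P = [4];  Q = [1]
  Insert 9 (step 2): P = [4, 9];  Q = [1, 2]
  Insert 2 (step 3): P = [2, 9] / [4];  Q = [1, 2] / [3]
  Insert 3 (step 4): P = [2, 3] / [4, 9];  Q = [1, 2] / [3, 4]
  Insert 8 (step 5): P = [2, 3, 8] / [4, 9];  Q = [1, 2, 5] / [3, 4]
  Insert 6 (step 6): P = [2, 3, 6] / [4, 8] / [9];  Q = [1, 2, 5] / [3, 4] / [6]
  Insert 1 (step 7): P = [1, 3, 6] / [2, 8] / [4] / [9];  Q = [1, 2, 5] / [3, 4] / [6] / [7]
  Insert 7 (step 8): P = [1, 3, 6, 7] / [2, 8] / [4] / [9];  Q = [1, 2, 5, 8] / [3, 4] / [6] / [7]
  Insert 5 (step 9): P = [1, 3, 5, 7] / [2, 6] / [4, 8] / [9];  Q = [1, 2, 5, 8] / [3, 4] / [6, 9] / [7]
Final shape: (4, 2, 2, 1).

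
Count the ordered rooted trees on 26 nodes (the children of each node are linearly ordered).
C_25 = 4861946401452

These ordered rooted trees are counted by the Catalan number C_n = (1/(n + 1)) · C(2n, n). For n = 25: C_25 = (1/26) · C(50, 25) = 126410606437752/26 = 4861946401452.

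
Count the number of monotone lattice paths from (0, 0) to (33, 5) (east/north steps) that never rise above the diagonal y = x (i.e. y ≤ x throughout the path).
Number of paths = 428127

By the reflection principle (André's argument), the number of monotone paths to (33, 5) with n ≤ m that never go above y = x is C(38, 33) − C(38, 34) = 501942 − 73815 = 428127.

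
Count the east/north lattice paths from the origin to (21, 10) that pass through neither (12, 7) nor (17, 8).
Number of paths = 21578100

Inclusion–exclusion. Total paths: C(31, 21) = 44352165. Through P₁: C(19, 12)·C(12, 9) = 11085360. Through P₂: C(25, 17)·C(6, 4) = 16223625. Since P₁ is strictly southwest of P₂, a monotone path through both must visit P₁ then P₂; paths through both = C(19, 12)·C(6, 5)·C(6, 4) = 4534920. Avoid both = 44352165 − 11085360 − 16223625 + 4534920 = 21578100.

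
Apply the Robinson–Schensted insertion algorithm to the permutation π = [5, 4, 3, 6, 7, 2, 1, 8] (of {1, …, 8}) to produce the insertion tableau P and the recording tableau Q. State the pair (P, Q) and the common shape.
P = [1, 6, 7, 8] / [2] / [3] / [4] / [5];  Q = [1, 4, 5, 8] / [2] / [3] / [6] / [7];  common shape = (4, 1, 1, 1, 1)

Row-insert the values π_1, π_2, … into P one at a time, bumping the leftmost entry strictly greater than the inserted value down to the next row. The recording tableau Q records, in position (i, j), the step at which that cell was added to P.
  Insert 5 (step 1): P = [5];  Q = [1]
  Insert 4 (step 2): P = [4] / [5];  Q = [1] / [2]
  Insert 3 (step 3): P = [3] / [4] / [5];  Q = [1] / [2] / [3]
  Insert 6 (step 4): P = [3, 6] / [4] / [5];  Q = [1, 4] / [2] / [3]
  Insert 7 (step 5): P = [3, 6, 7] / [4] / [5];  Q = [1, 4, 5] / [2] / [3]
  Insert 2 (step 6): P = [2, 6, 7] / [3] / [4] / [5];  Q = [1, 4, 5] / [2] / [3] / [6]
  Insert 1 (step 7): P = [1, 6, 7] / [2] / [3] / [4] / [5];  Q = [1, 4, 5] / [2] / [3] / [6] / [7]
  Insert 8 (step 8): P = [1, 6, 7, 8] / [2] / [3] / [4] / [5];  Q = [1, 4, 5, 8] / [2] / [3] / [6] / [7]
Final shape: (4, 1, 1, 1, 1).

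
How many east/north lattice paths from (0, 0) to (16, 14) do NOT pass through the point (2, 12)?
Number of paths = 145411755

Total paths from (0, 0) to (16, 14): C(30, 16) = 145422675. Paths through (2, 12): (paths (0, 0) → (2, 12)) × (paths (2, 12) → (16, 14)) = C(14, 2) · C(16, 14) = 91 · 120 = 10920. Avoidance count = 145422675 − 10920 = 145411755.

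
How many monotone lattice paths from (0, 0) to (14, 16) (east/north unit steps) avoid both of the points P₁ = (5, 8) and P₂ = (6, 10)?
Number of paths = 101682264

Inclusion–exclusion. Total paths: C(30, 14) = 145422675. Through P₁: C(13, 5)·C(17, 9) = 31286970. Through P₂: C(16, 6)·C(14, 8) = 24048024. Since P₁ is strictly southwest of P₂, a monotone path through both must visit P₁ then P₂; paths through both = C(13, 5)·C(3, 1)·C(14, 8) = 11594583. Avoid both = 145422675 − 31286970 − 24048024 + 11594583 = 101682264.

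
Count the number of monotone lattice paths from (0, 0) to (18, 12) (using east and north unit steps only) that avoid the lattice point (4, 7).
Number of paths = 82655985

Total paths from (0, 0) to (18, 12): C(30, 18) = 86493225. Paths through (4, 7): (paths (0, 0) → (4, 7)) × (paths (4, 7) → (18, 12)) = C(11, 4) · C(19, 14) = 330 · 11628 = 3837240. Avoidance count = 86493225 − 3837240 = 82655985.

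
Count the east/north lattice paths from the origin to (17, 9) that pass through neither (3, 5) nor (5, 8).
Number of paths = 2943739

Inclusion–exclusion. Total paths: C(26, 17) = 3124550. Through P₁: C(8, 3)·C(18, 14) = 171360. Through P₂: C(13, 5)·C(13, 12) = 16731. Since P₁ is strictly southwest of P₂, a monotone path through both must visit P₁ then P₂; paths through both = C(8, 3)·C(5, 2)·C(13, 12) = 7280. Avoid both = 3124550 − 171360 − 16731 + 7280 = 2943739.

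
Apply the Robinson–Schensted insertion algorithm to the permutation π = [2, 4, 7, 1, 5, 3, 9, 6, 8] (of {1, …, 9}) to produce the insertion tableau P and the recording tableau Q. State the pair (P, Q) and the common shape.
P = [1, 3, 5, 6, 8] / [2, 4, 9] / [7];  Q = [1, 2, 3, 7, 9] / [4, 5, 8] / [6];  common shape = (5, 3, 1)

Row-insert the values π_1, π_2, … into P one at a time, bumping the leftmost entry strictly greater than the inserted value down to the next row. The recording tableau Q records, in position (i, j), the step at which that cell was added to P.
  Insert 2 (step 1): P = [2];  Q = [1]
  Insert 4 (step 2): P = [2, 4];  Q = [1, 2]
  Insert 7 (step 3): P = [2, 4, 7];  Q = [1, 2, 3]
  Insert 1 (step 4): P = [1, 4, 7] / [2];  Q = [1, 2, 3] / [4]
  Insert 5 (step 5): P = [1, 4, 5] / [2, 7];  Q = [1, 2, 3] / [4, 5]
  Insert 3 (step 6): P = [1, 3, 5] / [2, 4] / [7];  Q = [1, 2, 3] / [4, 5] / [6]
  Insert 9 (step 7): P = [1, 3, 5, 9] / [2, 4] / [7];  Q = [1, 2, 3, 7] / [4, 5] / [6]
  Insert 6 (step 8): P = [1, 3, 5, 6] / [2, 4, 9] / [7];  Q = [1, 2, 3, 7] / [4, 5, 8] / [6]
  Insert 8 (step 9): P = [1, 3, 5, 6, 8] / [2, 4, 9] / [7];  Q = [1, 2, 3, 7, 9] / [4, 5, 8] / [6]
Final shape: (5, 3, 1).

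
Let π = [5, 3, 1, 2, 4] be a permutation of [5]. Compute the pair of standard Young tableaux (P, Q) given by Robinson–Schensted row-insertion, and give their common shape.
P = [1, 2, 4] / [3] / [5];  Q = [1, 4, 5] / [2] / [3];  common shape = (3, 1, 1)

Row-insert the values π_1, π_2, … into P one at a time, bumping the leftmost entry strictly greater than the inserted value down to the next row. The recording tableau Q records, in position (i, j), the step at which that cell was added to P.
  Insert 5 (step 1): P = [5];  Q = [1]
  Insert 3 (step 2): P = [3] / [5];  Q = [1] / [2]
  Insert 1 (step 3): P = [1] / [3] / [5];  Q = [1] / [2] / [3]
  Insert 2 (step 4): P = [1, 2] / [3] / [5];  Q = [1, 4] / [2] / [3]
  Insert 4 (step 5): P = [1, 2, 4] / [3] / [5];  Q = [1, 4, 5] / [2] / [3]
Final shape: (3, 1, 1).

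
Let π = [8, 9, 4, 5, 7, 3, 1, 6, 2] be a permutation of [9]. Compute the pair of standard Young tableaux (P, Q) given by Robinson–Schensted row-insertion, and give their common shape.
P = [1, 2, 6] / [3, 5] / [4, 7] / [8, 9];  Q = [1, 2, 5] / [3, 4] / [6, 8] / [7, 9];  common shape = (3, 2, 2, 2)

Row-insert the values π_1, π_2, … into P one at a time, bumping the leftmost entry strictly greater than the inserted value down to the next row. The recording tableau Q records, in position (i, j), the step at which that cell was added to P.
  Insert 8 (step 1): P = [8];  Q = [1]
  Insert 9 (step 2): P = [8, 9];  Q = [1, 2]
  Insert 4 (step 3): P = [4, 9] / [8];  Q = [1, 2] / [3]
  Insert 5 (step 4): P = [4, 5] / [8, 9];  Q = [1, 2] / [3, 4]
  Insert 7 (step 5): P = [4, 5, 7] / [8, 9];  Q = [1, 2, 5] / [3, 4]
  Insert 3 (step 6): P = [3, 5, 7] / [4, 9] / [8];  Q = [1, 2, 5] / [3, 4] / [6]
  Insert 1 (step 7): P = [1, 5, 7] / [3, 9] / [4] / [8];  Q = [1, 2, 5] / [3, 4] / [6] / [7]
  Insert 6 (step 8): P = [1, 5, 6] / [3, 7] / [4, 9] / [8];  Q = [1, 2, 5] / [3, 4] / [6, 8] / [7]
  Insert 2 (step 9): P = [1, 2, 6] / [3, 5] / [4, 7] / [8, 9];  Q = [1, 2, 5] / [3, 4] / [6, 8] / [7, 9]
Final shape: (3, 2, 2, 2).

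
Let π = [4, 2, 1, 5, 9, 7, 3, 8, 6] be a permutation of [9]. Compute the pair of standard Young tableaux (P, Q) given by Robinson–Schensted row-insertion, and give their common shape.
P = [1, 3, 6, 8] / [2, 5, 7] / [4, 9];  Q = [1, 4, 5, 8] / [2, 6, 9] / [3, 7];  common shape = (4, 3, 2)

Row-insert the values π_1, π_2, … into P one at a time, bumping the leftmost entry strictly greater than the inserted value down to the next row. The recording tableau Q records, in position (i, j), the step at which that cell was added to P.
  Insert 4 (step 1): P = [4];  Q = [1]
  Insert 2 (step 2): P = [2] / [4];  Q = [1] / [2]
  Insert 1 (step 3): P = [1] / [2] / [4];  Q = [1] / [2] / [3]
  Insert 5 (step 4): P = [1, 5] / [2] / [4];  Q = [1, 4] / [2] / [3]
  Insert 9 (step 5): P = [1, 5, 9] / [2] / [4];  Q = [1, 4, 5] / [2] / [3]
  Insert 7 (step 6): P = [1, 5, 7] / [2, 9] / [4];  Q = [1, 4, 5] / [2, 6] / [3]
  Insert 3 (step 7): P = [1, 3, 7] / [2, 5] / [4, 9];  Q = [1, 4, 5] / [2, 6] / [3, 7]
  Insert 8 (step 8): P = [1, 3, 7, 8] / [2, 5] / [4, 9];  Q = [1, 4, 5, 8] / [2, 6] / [3, 7]
  Insert 6 (step 9): P = [1, 3, 6, 8] / [2, 5, 7] / [4, 9];  Q = [1, 4, 5, 8] / [2, 6, 9] / [3, 7]
Final shape: (4, 3, 2).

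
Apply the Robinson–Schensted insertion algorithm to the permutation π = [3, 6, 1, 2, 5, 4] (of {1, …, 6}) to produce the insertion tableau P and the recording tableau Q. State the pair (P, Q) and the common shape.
P = [1, 2, 4] / [3, 5] / [6];  Q = [1, 2, 5] / [3, 4] / [6];  common shape = (3, 2, 1)

Row-insert the values π_1, π_2, … into P one at a time, bumping the leftmost entry strictly greater than the inserted value down to the next row. The recording tableau Q records, in position (i, j), the step at which that cell was added to P.
  Insert 3 (step 1): P = [3];  Q = [1]
  Insert 6 (step 2): P = [3, 6];  Q = [1, 2]
  Insert 1 (step 3): P = [1, 6] / [3];  Q = [1, 2] / [3]
  Insert 2 (step 4): P = [1, 2] / [3, 6];  Q = [1, 2] / [3, 4]
  Insert 5 (step 5): P = [1, 2, 5] / [3, 6];  Q = [1, 2, 5] / [3, 4]
  Insert 4 (step 6): P = [1, 2, 4] / [3, 5] / [6];  Q = [1, 2, 5] / [3, 4] / [6]
Final shape: (3, 2, 1).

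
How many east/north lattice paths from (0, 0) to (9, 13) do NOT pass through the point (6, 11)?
Number of paths = 373660

Total paths from (0, 0) to (9, 13): C(22, 9) = 497420. Paths through (6, 11): (paths (0, 0) → (6, 11)) × (paths (6, 11) → (9, 13)) = C(17, 6) · C(5, 3) = 12376 · 10 = 123760. Avoidance count = 497420 − 123760 = 373660.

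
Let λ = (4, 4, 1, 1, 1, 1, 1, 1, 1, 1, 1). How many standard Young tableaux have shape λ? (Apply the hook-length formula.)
# SYT of shape (4, 4, 1, 1, 1, 1, 1, 1, 1, 1, 1) = 37400

Hook-length formula: f^λ = n! / Π hook(c), product over all cells c of the Young diagram. For λ = (4, 4, 1, 1, 1, 1, 1, 1, 1, 1, 1), n = 17 boxes. Hook lengths by row (left-to-right, top-to-bottom): [14, 4, 3, 2]; [13, 3, 2, 1]; [9]; [8]; [7]; [6]; [5]; [4]; [3]; [2]; [1]. Product of hooks = 9510359040. So f^λ = 17! / 9510359040 = 355687428096000 / 9510359040 = 37400.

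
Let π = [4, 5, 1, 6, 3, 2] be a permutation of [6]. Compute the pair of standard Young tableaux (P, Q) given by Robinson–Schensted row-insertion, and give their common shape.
P = [1, 2, 6] / [3, 5] / [4];  Q = [1, 2, 4] / [3, 5] / [6];  common shape = (3, 2, 1)

Row-insert the values π_1, π_2, … into P one at a time, bumping the leftmost entry strictly greater than the inserted value down to the next row. The recording tableau Q records, in position (i, j), the step at which that cell was added to P.
  Insert 4 (step 1): P = [4];  Q = [1]
  Insert 5 (step 2): P = [4, 5];  Q = [1, 2]
  Insert 1 (step 3): P = [1, 5] / [4];  Q = [1, 2] / [3]
  Insert 6 (step 4): P = [1, 5, 6] / [4];  Q = [1, 2, 4] / [3]
  Insert 3 (step 5): P = [1, 3, 6] / [4, 5];  Q = [1, 2, 4] / [3, 5]
  Insert 2 (step 6): P = [1, 2, 6] / [3, 5] / [4];  Q = [1, 2, 4] / [3, 5] / [6]
Final shape: (3, 2, 1).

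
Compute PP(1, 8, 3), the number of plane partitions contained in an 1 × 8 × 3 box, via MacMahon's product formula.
PP(1, 8, 3) = 165

Evaluate the triple product over i = 1..1, j = 1..8, k = 1..3. The factors are (2/1) · (3/2) · (4/3) · (3/2) · (4/3) · (5/4) · (4/3) · (5/4) · … (24 factors total). The numerators and denominators telescope so the product is an integer; carrying out the multiplication exactly gives PP(1, 8, 3) = 165.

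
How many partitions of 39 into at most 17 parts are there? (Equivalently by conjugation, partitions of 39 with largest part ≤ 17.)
p(39, parts ≤ 17) = 27684

Use the recurrence p(n, m) = p(n, m−1) + p(n−m, m): either the largest part is < m (count p(n, m−1)) or the largest part is exactly m (remove one copy of m, count p(n−m, m)). With p(0, ·) = 1 this gives p(39, parts ≤ 17) = 27684. (By conjugating Young diagrams, this also counts partitions of 39 into at most 17 parts.)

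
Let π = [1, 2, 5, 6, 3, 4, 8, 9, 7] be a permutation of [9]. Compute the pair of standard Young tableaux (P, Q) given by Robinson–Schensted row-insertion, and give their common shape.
P = [1, 2, 3, 4, 7, 9] / [5, 6, 8];  Q = [1, 2, 3, 4, 7, 8] / [5, 6, 9];  common shape = (6, 3)

Row-insert the values π_1, π_2, … into P one at a time, bumping the leftmost entry strictly greater than the inserted value down to the next row. The recording tableau Q records, in position (i, j), the step at which that cell was added to P.
  Insert 1 (step 1): P = [1];  Q = [1]
  Insert 2 (step 2): P = [1, 2];  Q = [1, 2]
  Insert 5 (step 3): P = [1, 2, 5];  Q = [1, 2, 3]
  Insert 6 (step 4): P = [1, 2, 5, 6];  Q = [1, 2, 3, 4]
  Insert 3 (step 5): P = [1, 2, 3, 6] / [5];  Q = [1, 2, 3, 4] / [5]
  Insert 4 (step 6): P = [1, 2, 3, 4] / [5, 6];  Q = [1, 2, 3, 4] / [5, 6]
  Insert 8 (step 7): P = [1, 2, 3, 4, 8] / [5, 6];  Q = [1, 2, 3, 4, 7] / [5, 6]
  Insert 9 (step 8): P = [1, 2, 3, 4, 8, 9] / [5, 6];  Q = [1, 2, 3, 4, 7, 8] / [5, 6]
  Insert 7 (step 9): P = [1, 2, 3, 4, 7, 9] / [5, 6, 8];  Q = [1, 2, 3, 4, 7, 8] / [5, 6, 9]
Final shape: (6, 3).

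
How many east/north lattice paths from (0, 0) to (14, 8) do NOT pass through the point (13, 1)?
Number of paths = 319658

Total paths from (0, 0) to (14, 8): C(22, 14) = 319770. Paths through (13, 1): (paths (0, 0) → (13, 1)) × (paths (13, 1) → (14, 8)) = C(14, 13) · C(8, 1) = 14 · 8 = 112. Avoidance count = 319770 − 112 = 319658.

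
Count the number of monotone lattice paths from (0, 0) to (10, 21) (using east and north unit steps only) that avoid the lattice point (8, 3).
Number of paths = 44320815

Total paths from (0, 0) to (10, 21): C(31, 10) = 44352165. Paths through (8, 3): (paths (0, 0) → (8, 3)) × (paths (8, 3) → (10, 21)) = C(11, 8) · C(20, 2) = 165 · 190 = 31350. Avoidance count = 44352165 − 31350 = 44320815.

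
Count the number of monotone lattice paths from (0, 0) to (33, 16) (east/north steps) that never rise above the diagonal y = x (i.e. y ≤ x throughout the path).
Number of paths = 1772528290407

By the reflection principle (André's argument), the number of monotone paths to (33, 16) with n ≤ m that never go above y = x is C(49, 33) − C(49, 34) = 3348108992991 − 1575580702584 = 1772528290407.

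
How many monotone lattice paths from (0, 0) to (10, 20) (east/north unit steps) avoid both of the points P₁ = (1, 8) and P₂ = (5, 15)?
Number of paths = 24241077

Inclusion–exclusion. Total paths: C(30, 10) = 30045015. Through P₁: C(9, 1)·C(21, 9) = 2645370. Through P₂: C(20, 5)·C(10, 5) = 3907008. Since P₁ is strictly southwest of P₂, a monotone path through both must visit P₁ then P₂; paths through both = C(9, 1)·C(11, 4)·C(10, 5) = 748440. Avoid both = 30045015 − 2645370 − 3907008 + 748440 = 24241077.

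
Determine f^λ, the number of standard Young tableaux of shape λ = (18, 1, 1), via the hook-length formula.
# SYT of shape (18, 1, 1) = 171

Hook-length formula: f^λ = n! / Π hook(c), product over all cells c of the Young diagram. For λ = (18, 1, 1), n = 20 boxes. Hook lengths by row (left-to-right, top-to-bottom): [20, 17, 16, 15, 14, 13, 12, 11, 10, 9, 8, 7, 6, 5, 4, 3, 2, 1]; [2]; [1]. Product of hooks = 14227497123840000. So f^λ = 20! / 14227497123840000 = 2432902008176640000 / 14227497123840000 = 171.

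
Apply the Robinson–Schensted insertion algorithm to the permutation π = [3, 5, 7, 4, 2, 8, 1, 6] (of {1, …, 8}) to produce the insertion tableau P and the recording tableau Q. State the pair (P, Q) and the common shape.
P = [1, 4, 6, 8] / [2, 7] / [3] / [5];  Q = [1, 2, 3, 6] / [4, 8] / [5] / [7];  common shape = (4, 2, 1, 1)

Row-insert the values π_1, π_2, … into P one at a time, bumping the leftmost entry strictly greater than the inserted value down to the next row. The recording tableau Q records, in position (i, j), the step at which that cell was added to P.
  Insert 3 (step 1): P = [3];  Q = [1]
  Insert 5 (step 2): P = [3, 5];  Q = [1, 2]
  Insert 7 (step 3): P = [3, 5, 7];  Q = [1, 2, 3]
  Insert 4 (step 4): P = [3, 4, 7] / [5];  Q = [1, 2, 3] / [4]
  Insert 2 (step 5): P = [2, 4, 7] / [3] / [5];  Q = [1, 2, 3] / [4] / [5]
  Insert 8 (step 6): P = [2, 4, 7, 8] / [3] / [5];  Q = [1, 2, 3, 6] / [4] / [5]
  Insert 1 (step 7): P = [1, 4, 7, 8] / [2] / [3] / [5];  Q = [1, 2, 3, 6] / [4] / [5] / [7]
  Insert 6 (step 8): P = [1, 4, 6, 8] / [2, 7] / [3] / [5];  Q = [1, 2, 3, 6] / [4, 8] / [5] / [7]
Final shape: (4, 2, 1, 1).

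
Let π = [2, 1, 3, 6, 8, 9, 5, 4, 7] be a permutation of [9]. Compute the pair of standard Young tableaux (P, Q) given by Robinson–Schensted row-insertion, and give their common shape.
P = [1, 3, 4, 7, 9] / [2, 5, 8] / [6];  Q = [1, 3, 4, 5, 6] / [2, 7, 9] / [8];  common shape = (5, 3, 1)

Row-insert the values π_1, π_2, … into P one at a time, bumping the leftmost entry strictly greater than the inserted value down to the next row. The recording tableau Q records, in position (i, j), the step at which that cell was added to P.
  Insert 2 (step 1): P = [2];  Q = [1]
  Insert 1 (step 2): P = [1] / [2];  Q = [1] / [2]
  Insert 3 (step 3): P = [1, 3] / [2];  Q = [1, 3] / [2]
  Insert 6 (step 4): P = [1, 3, 6] / [2];  Q = [1, 3, 4] / [2]
  Insert 8 (step 5): P = [1, 3, 6, 8] / [2];  Q = [1, 3, 4, 5] / [2]
  Insert 9 (step 6): P = [1, 3, 6, 8, 9] / [2];  Q = [1, 3, 4, 5, 6] / [2]
  Insert 5 (step 7): P = [1, 3, 5, 8, 9] / [2, 6];  Q = [1, 3, 4, 5, 6] / [2, 7]
  Insert 4 (step 8): P = [1, 3, 4, 8, 9] / [2, 5] / [6];  Q = [1, 3, 4, 5, 6] / [2, 7] / [8]
  Insert 7 (step 9): P = [1, 3, 4, 7, 9] / [2, 5, 8] / [6];  Q = [1, 3, 4, 5, 6] / [2, 7, 9] / [8]
Final shape: (5, 3, 1).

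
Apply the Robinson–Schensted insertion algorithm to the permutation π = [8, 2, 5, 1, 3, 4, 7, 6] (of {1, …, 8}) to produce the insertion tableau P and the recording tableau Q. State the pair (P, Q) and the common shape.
P = [1, 3, 4, 6] / [2, 5, 7] / [8];  Q = [1, 3, 6, 7] / [2, 5, 8] / [4];  common shape = (4, 3, 1)

Row-insert the values π_1, π_2, … into P one at a time, bumping the leftmost entry strictly greater than the inserted value down to the next row. The recording tableau Q records, in position (i, j), the step at which that cell was added to P.
  Insert 8 (step 1): P = [8];  Q = [1]
  Insert 2 (step 2): P = [2] / [8];  Q = [1] / [2]
  Insert 5 (step 3): P = [2, 5] / [8];  Q = [1, 3] / [2]
  Insert 1 (step 4): P = [1, 5] / [2] / [8];  Q = [1, 3] / [2] / [4]
  Insert 3 (step 5): P = [1, 3] / [2, 5] / [8];  Q = [1, 3] / [2, 5] / [4]
  Insert 4 (step 6): P = [1, 3, 4] / [2, 5] / [8];  Q = [1, 3, 6] / [2, 5] / [4]
  Insert 7 (step 7): P = [1, 3, 4, 7] / [2, 5] / [8];  Q = [1, 3, 6, 7] / [2, 5] / [4]
  Insert 6 (step 8): P = [1, 3, 4, 6] / [2, 5, 7] / [8];  Q = [1, 3, 6, 7] / [2, 5, 8] / [4]
Final shape: (4, 3, 1).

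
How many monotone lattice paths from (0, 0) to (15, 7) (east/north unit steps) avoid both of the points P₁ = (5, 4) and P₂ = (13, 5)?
Number of paths = 89904

Inclusion–exclusion. Total paths: C(22, 15) = 170544. Through P₁: C(9, 5)·C(13, 10) = 36036. Through P₂: C(18, 13)·C(4, 2) = 51408. Since P₁ is strictly southwest of P₂, a monotone path through both must visit P₁ then P₂; paths through both = C(9, 5)·C(9, 8)·C(4, 2) = 6804. Avoid both = 170544 − 36036 − 51408 + 6804 = 89904.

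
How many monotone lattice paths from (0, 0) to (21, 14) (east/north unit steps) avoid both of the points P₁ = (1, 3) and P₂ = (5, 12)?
Number of paths = 1980760956

Inclusion–exclusion. Total paths: C(35, 21) = 2319959400. Through P₁: C(4, 1)·C(31, 20) = 338689260. Through P₂: C(17, 5)·C(18, 16) = 946764. Since P₁ is strictly southwest of P₂, a monotone path through both must visit P₁ then P₂; paths through both = C(4, 1)·C(13, 4)·C(18, 16) = 437580. Avoid both = 2319959400 − 338689260 − 946764 + 437580 = 1980760956.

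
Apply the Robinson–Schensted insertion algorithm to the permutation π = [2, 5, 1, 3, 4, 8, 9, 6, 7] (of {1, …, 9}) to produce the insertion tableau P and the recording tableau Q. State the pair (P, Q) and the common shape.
P = [1, 3, 4, 6, 7] / [2, 5, 8, 9];  Q = [1, 2, 5, 6, 7] / [3, 4, 8, 9];  common shape = (5, 4)

Row-insert the values π_1, π_2, … into P one at a time, bumping the leftmost entry strictly greater than the inserted value down to the next row. The recording tableau Q records, in position (i, j), the step at which that cell was added to P.
  Insert 2 (step 1): P = [2];  Q = [1]
  Insert 5 (step 2): P = [2, 5];  Q = [1, 2]
  Insert 1 (step 3): P = [1, 5] / [2];  Q = [1, 2] / [3]
  Insert 3 (step 4): P = [1, 3] / [2, 5];  Q = [1, 2] / [3, 4]
  Insert 4 (step 5): P = [1, 3, 4] / [2, 5];  Q = [1, 2, 5] / [3, 4]
  Insert 8 (step 6): P = [1, 3, 4, 8] / [2, 5];  Q = [1, 2, 5, 6] / [3, 4]
  Insert 9 (step 7): P = [1, 3, 4, 8, 9] / [2, 5];  Q = [1, 2, 5, 6, 7] / [3, 4]
  Insert 6 (step 8): P = [1, 3, 4, 6, 9] / [2, 5, 8];  Q = [1, 2, 5, 6, 7] / [3, 4, 8]
  Insert 7 (step 9): P = [1, 3, 4, 6, 7] / [2, 5, 8, 9];  Q = [1, 2, 5, 6, 7] / [3, 4, 8, 9]
Final shape: (5, 4).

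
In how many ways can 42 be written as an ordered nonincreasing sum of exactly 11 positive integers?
p(42, 11 parts) = 4802

Partitions of n into exactly k parts are in bijection with partitions of n − k into at most k parts (subtract 1 from each part). So p(42, exactly 11) = p(31, parts ≤ 11). Computing via the recurrence p(m, j) = p(m, j−1) + p(m−j, j) gives 4802.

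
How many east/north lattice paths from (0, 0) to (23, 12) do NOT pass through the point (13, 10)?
Number of paths = 758943444

Total paths from (0, 0) to (23, 12): C(35, 23) = 834451800. Paths through (13, 10): (paths (0, 0) → (13, 10)) × (paths (13, 10) → (23, 12)) = C(23, 13) · C(12, 10) = 1144066 · 66 = 75508356. Avoidance count = 834451800 − 75508356 = 758943444.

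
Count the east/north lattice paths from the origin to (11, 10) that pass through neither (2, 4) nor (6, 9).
Number of paths = 258951

Inclusion–exclusion. Total paths: C(21, 11) = 352716. Through P₁: C(6, 2)·C(15, 9) = 75075. Through P₂: C(15, 6)·C(6, 5) = 30030. Since P₁ is strictly southwest of P₂, a monotone path through both must visit P₁ then P₂; paths through both = C(6, 2)·C(9, 4)·C(6, 5) = 11340. Avoid both = 352716 − 75075 − 30030 + 11340 = 258951.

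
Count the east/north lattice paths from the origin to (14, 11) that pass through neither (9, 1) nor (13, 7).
Number of paths = 4050270

Inclusion–exclusion. Total paths: C(25, 14) = 4457400. Through P₁: C(10, 9)·C(15, 5) = 30030. Through P₂: C(20, 13)·C(5, 1) = 387600. Since P₁ is strictly southwest of P₂, a monotone path through both must visit P₁ then P₂; paths through both = C(10, 9)·C(10, 4)·C(5, 1) = 10500. Avoid both = 4457400 − 30030 − 387600 + 10500 = 4050270.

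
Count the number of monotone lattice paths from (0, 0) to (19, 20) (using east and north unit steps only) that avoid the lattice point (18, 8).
Number of paths = 68902954835

Total paths from (0, 0) to (19, 20): C(39, 19) = 68923264410. Paths through (18, 8): (paths (0, 0) → (18, 8)) × (paths (18, 8) → (19, 20)) = C(26, 18) · C(13, 1) = 1562275 · 13 = 20309575. Avoidance count = 68923264410 − 20309575 = 68902954835.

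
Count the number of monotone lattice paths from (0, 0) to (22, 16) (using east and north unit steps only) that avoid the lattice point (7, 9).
Number of paths = 20288951070

Total paths from (0, 0) to (22, 16): C(38, 22) = 22239974430. Paths through (7, 9): (paths (0, 0) → (7, 9)) × (paths (7, 9) → (22, 16)) = C(16, 7) · C(22, 15) = 11440 · 170544 = 1951023360. Avoidance count = 22239974430 − 1951023360 = 20288951070.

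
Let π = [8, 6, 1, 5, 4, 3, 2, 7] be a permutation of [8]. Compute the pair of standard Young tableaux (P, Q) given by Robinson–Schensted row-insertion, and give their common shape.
P = [1, 2, 7] / [3] / [4] / [5] / [6] / [8];  Q = [1, 4, 8] / [2] / [3] / [5] / [6] / [7];  common shape = (3, 1, 1, 1, 1, 1)

Row-insert the values π_1, π_2, … into P one at a time, bumping the leftmost entry strictly greater than the inserted value down to the next row. The recording tableau Q records, in position (i, j), the step at which that cell was added to P.
  Insert 8 (step 1): P = [8];  Q = [1]
  Insert 6 (step 2): P = [6] / [8];  Q = [1] / [2]
  Insert 1 (step 3): P = [1] / [6] / [8];  Q = [1] / [2] / [3]
  Insert 5 (step 4): P = [1, 5] / [6] / [8];  Q = [1, 4] / [2] / [3]
  Insert 4 (step 5): P = [1, 4] / [5] / [6] / [8];  Q = [1, 4] / [2] / [3] / [5]
  Insert 3 (step 6): P = [1, 3] / [4] / [5] / [6] / [8];  Q = [1, 4] / [2] / [3] / [5] / [6]
  Insert 2 (step 7): P = [1, 2] / [3] / [4] / [5] / [6] / [8];  Q = [1, 4] / [2] / [3] / [5] / [6] / [7]
  Insert 7 (step 8): P = [1, 2, 7] / [3] / [4] / [5] / [6] / [8];  Q = [1, 4, 8] / [2] / [3] / [5] / [6] / [7]
Final shape: (3, 1, 1, 1, 1, 1).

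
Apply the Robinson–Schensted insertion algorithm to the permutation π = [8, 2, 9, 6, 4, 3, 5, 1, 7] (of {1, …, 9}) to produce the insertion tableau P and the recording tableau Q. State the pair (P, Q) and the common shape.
P = [1, 3, 5, 7] / [2, 9] / [4] / [6] / [8];  Q = [1, 3, 7, 9] / [2, 4] / [5] / [6] / [8];  common shape = (4, 2, 1, 1, 1)

Row-insert the values π_1, π_2, … into P one at a time, bumping the leftmost entry strictly greater than the inserted value down to the next row. The recording tableau Q records, in position (i, j), the step at which that cell was added to P.
  Insert 8 (step 1): P = [8];  Q = [1]
  Insert 2 (step 2): P = [2] / [8];  Q = [1] / [2]
  Insert 9 (step 3): P = [2, 9] / [8];  Q = [1, 3] / [2]
  Insert 6 (step 4): P = [2, 6] / [8, 9];  Q = [1, 3] / [2, 4]
  Insert 4 (step 5): P = [2, 4] / [6, 9] / [8];  Q = [1, 3] / [2, 4] / [5]
  Insert 3 (step 6): P = [2, 3] / [4, 9] / [6] / [8];  Q = [1, 3] / [2, 4] / [5] / [6]
  Insert 5 (step 7): P = [2, 3, 5] / [4, 9] / [6] / [8];  Q = [1, 3, 7] / [2, 4] / [5] / [6]
  Insert 1 (step 8): P = [1, 3, 5] / [2, 9] / [4] / [6] / [8];  Q = [1, 3, 7] / [2, 4] / [5] / [6] / [8]
  Insert 7 (step 9): P = [1, 3, 5, 7] / [2, 9] / [4] / [6] / [8];  Q = [1, 3, 7, 9] / [2, 4] / [5] / [6] / [8]
Final shape: (4, 2, 1, 1, 1).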